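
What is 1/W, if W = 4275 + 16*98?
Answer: 1/5843 ≈ 0.00017114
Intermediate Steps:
W = 5843 (W = 4275 + 1568 = 5843)
1/W = 1/5843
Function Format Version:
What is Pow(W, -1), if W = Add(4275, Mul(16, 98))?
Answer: Rational(1, 5843) ≈ 0.00017114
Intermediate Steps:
W = 5843 (W = Add(4275, 1568) = 5843)
Pow(W, -1) = Pow(5843, -1) = Rational(1, 5843)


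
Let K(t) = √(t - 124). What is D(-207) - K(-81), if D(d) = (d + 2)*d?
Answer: 42435 - I*√205 ≈ 42435.0 - 14.318*I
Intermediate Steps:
K(t) = √(-124 + t)
D(d) = d*(2 + d) (D(d) = (2 + d)*d = d*(2 + d))
D(-207) - K(-81) = -207*(2 - 207) - √(-124 - 81) = -207*(-205) - √(-205) = 42435 - I*√205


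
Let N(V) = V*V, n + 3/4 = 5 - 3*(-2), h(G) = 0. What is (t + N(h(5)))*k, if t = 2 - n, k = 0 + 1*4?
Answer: -33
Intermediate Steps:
n = 41/4 (n = -¾ + (5 - 3*(-2)) = -¾ + (5 + 6) = -¾ + 11 = 41/4 ≈ 10.250)
k = 4 (k = 0 + 4 = 4)
t = -33/4 (t = 2 - 1*41/4 = 2 - 41/4 = -33/4 ≈ -8.2500)
N(V) = V²
(t + N(h(5)))*k = (-33/4 + 0²)*4 = (-33/4 + 0)*4 = -33/4*4 = -33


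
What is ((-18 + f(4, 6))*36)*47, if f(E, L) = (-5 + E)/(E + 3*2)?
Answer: -153126/5 ≈ -30625.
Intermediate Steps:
f(E, L) = (-5 + E)/(6 + E) (f(E, L) = (-5 + E)/(E + 6) = (-5 + E)/(6 + E))
((-18 + f(4, 6))*36)*47 = ((-18 + (-5 + 4)/(6 + 4))*36)*47 = ((-18 - 1/10)*36)*47 = ((-18 + (⅒)*(-1))*36)*47 = ((-18 - ⅒)*36)*47 = -181/10*36*47 = -3258/5*47 = -153126/5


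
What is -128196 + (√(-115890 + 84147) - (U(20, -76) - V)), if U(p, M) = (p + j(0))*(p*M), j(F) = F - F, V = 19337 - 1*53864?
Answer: -132323 + 3*I*√3527 ≈ -1.3232e+5 + 178.17*I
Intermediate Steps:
V = -34527 (V = 19337 - 53864 = -34527)
j(F) = 0
U(p, M) = M*p² (U(p, M) = (p + 0)*(p*M) = p*(M*p) = M*p²)
-128196 + (√(-115890 + 84147) - (U(20, -76) - V)) = -128196 + (√(-115890 + 84147) - (-76*20² - 1*(-34527))) = -128196 + (√(-31743) - (-76*400 + 34527)) = -128196 + (3*I*√3527 - (-30400 + 34527)) = -128196 + (3*I*√3527 - 1*4127) = -128196 + (3*I*√3527 - 4127) = -128196 + (-4127 + 3*I*√3527) = -132323 + 3*I*√3527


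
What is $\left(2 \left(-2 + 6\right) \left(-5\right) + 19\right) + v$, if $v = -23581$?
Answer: $-23602$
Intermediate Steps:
$\left(2 \left(-2 + 6\right) \left(-5\right) + 19\right) + v = \left(2 \left(-2 + 6\right) \left(-5\right) + 19\right) - 23581 = \left(2 \cdot 4 \left(-5\right) + 19\right) - 23581 = \left(2 \left(-20\right) + 19\right) - 23581 = \left(-40 + 19\right) - 23581 = -21 - 23581 = -23602$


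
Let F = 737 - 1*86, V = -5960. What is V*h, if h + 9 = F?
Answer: -3826320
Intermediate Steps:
F = 651 (F = 737 - 86 = 651)
h = 642 (h = -9 + 651 = 642)
V*h = -5960*642 = -3826320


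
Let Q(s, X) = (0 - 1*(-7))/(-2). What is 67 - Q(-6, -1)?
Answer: 141/2 ≈ 70.500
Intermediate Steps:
Q(s, X) = -7/2 (Q(s, X) = (0 + 7)*(-½) = 7*(-½) = -7/2)
67 - Q(-6, -1) = 67 - 1*(-7/2) = 67 + 7/2 = 141/2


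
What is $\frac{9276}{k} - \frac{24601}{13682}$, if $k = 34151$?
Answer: $- \frac{713234519}{467253982} \approx -1.5264$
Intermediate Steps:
$\frac{9276}{k} - \frac{24601}{13682} = \frac{9276}{34151} - \frac{24601}{13682} = - \frac{713234519}{467253982}$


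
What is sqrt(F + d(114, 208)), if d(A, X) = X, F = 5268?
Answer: 74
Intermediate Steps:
sqrt(F + d(114, 208)) = sqrt(5268 + 208) = sqrt(5476) = 74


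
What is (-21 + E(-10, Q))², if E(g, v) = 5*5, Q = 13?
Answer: 16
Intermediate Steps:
E(g, v) = 25
(-21 + E(-10, Q))² = (-21 + 25)² = 4² = 16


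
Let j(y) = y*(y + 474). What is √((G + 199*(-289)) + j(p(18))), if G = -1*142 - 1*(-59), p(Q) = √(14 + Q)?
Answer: √(-57562 + 1896*√2) ≈ 234.27*I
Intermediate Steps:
j(y) = y*(474 + y)
G = -83 (G = -142 + 59 = -83)
√((G + 199*(-289)) + j(p(18))) = √((-83 + 199*(-289)) + √(14 + 18)*(474 + √(14 + 18))) = √((-83 - 57511) + √32*(474 + √32)) = √(-57594 + (4*√2)*(474 + 4*√2)) = √(-57594 + 4*√2*(474 + 4*√2))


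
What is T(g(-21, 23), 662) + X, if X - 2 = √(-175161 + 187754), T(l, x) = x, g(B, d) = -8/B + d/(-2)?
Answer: 664 + 7*√257 ≈ 776.22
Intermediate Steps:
g(B, d) = -8/B - d/2 (g(B, d) = -8/B + d*(-½) = -8/B - d/2)
X = 2 + 7*√257 (X = 2 + √(-175161 + 187754) = 2 + √12593 = 2 + 7*√257 ≈ 114.22)
T(g(-21, 23), 662) + X = 662 + (2 + 7*√257) = 664 + 7*√257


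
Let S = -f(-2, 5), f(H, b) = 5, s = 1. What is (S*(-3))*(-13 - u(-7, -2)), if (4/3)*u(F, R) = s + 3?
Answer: -240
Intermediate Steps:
u(F, R) = 3 (u(F, R) = 3*(1 + 3)/4 = (3/4)*4 = 3)
S = -5 (S = -1*5 = -5)
(S*(-3))*(-13 - u(-7, -2)) = (-5*(-3))*(-13 - 1*3) = 15*(-13 - 3) = 15*(-16) = -240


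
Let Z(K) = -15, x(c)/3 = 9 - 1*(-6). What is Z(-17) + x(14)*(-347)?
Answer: -15630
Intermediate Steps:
x(c) = 45 (x(c) = 3*(9 - 1*(-6)) = 3*(9 + 6) = 3*15 = 45)
Z(-17) + x(14)*(-347) = -15 + 45*(-347) = -15 - 15615 = -15630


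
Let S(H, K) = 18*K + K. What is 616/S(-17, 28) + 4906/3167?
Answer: 162888/60173 ≈ 2.7070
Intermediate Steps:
S(H, K) = 19*K
616/S(-17, 28) + 4906/3167 = 616/((19*28)) + 4906/3167 = 616/532 + 4906*(1/3167) = 616*(1/532) + 4906/3167 = 22/19 + 4906/3167 = 162888/60173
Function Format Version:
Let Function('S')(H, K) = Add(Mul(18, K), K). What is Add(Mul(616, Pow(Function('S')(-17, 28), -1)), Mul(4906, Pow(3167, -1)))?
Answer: Rational(162888, 60173) ≈ 2.7070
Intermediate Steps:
Function('S')(H, K) = Mul(19, K)
Add(Mul(616, Pow(Function('S')(-17, 28), -1)), Mul(4906, Pow(3167, -1))) = Add(Mul(616, Pow(Mul(19, 28), -1)), Mul(4906, Pow(3167, -1))) = Add(Mul(616, Pow(532, -1)), Mul(4906, Rational(1, 3167))) = Add(Mul(616, Rational(1, 532)), Rational(4906, 3167)) = Add(Rational(22, 19), Rational(4906, 3167)) = Rational(162888, 60173)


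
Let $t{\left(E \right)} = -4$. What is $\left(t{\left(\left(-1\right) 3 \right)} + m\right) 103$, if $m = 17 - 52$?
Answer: $-4017$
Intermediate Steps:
$m = -35$
$\left(t{\left(\left(-1\right) 3 \right)} + m\right) 103 = \left(-4 - 35\right) 103 = \left(-39\right) 103 = -4017$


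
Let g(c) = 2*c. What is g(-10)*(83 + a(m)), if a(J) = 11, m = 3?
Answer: -1880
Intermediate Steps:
g(-10)*(83 + a(m)) = (2*(-10))*(83 + 11) = -20*94 = -1880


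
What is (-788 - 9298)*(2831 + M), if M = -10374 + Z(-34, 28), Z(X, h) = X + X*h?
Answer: 86023494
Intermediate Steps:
M = -11360 (M = -10374 - 34*(1 + 28) = -10374 - 34*29 = -10374 - 986 = -11360)
(-788 - 9298)*(2831 + M) = (-788 - 9298)*(2831 - 11360) = -10086*(-8529) = 86023494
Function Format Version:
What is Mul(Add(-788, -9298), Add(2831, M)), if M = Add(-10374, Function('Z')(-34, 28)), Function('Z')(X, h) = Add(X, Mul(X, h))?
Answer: 86023494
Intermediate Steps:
M = -11360 (M = Add(-10374, Mul(-34, Add(1, 28))) = Add(-10374, Mul(-34, 29)) = Add(-10374, -986) = -11360)
Mul(Add(-788, -9298), Add(2831, M)) = Mul(Add(-788, -9298), Add(2831, -11360)) = Mul(-10086, -8529) = 86023494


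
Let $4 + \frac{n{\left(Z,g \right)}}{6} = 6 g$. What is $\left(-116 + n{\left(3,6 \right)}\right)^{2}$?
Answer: $5776$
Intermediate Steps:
$n{\left(Z,g \right)} = -24 + 36 g$ ($n{\left(Z,g \right)} = -24 + 6 \cdot 6 g = -24 + 36 g$)
$\left(-116 + n{\left(3,6 \right)}\right)^{2} = \left(-116 + \left(-24 + 36 \cdot 6\right)\right)^{2} = \left(-116 + \left(-24 + 216\right)\right)^{2} = \left(-116 + 192\right)^{2} = 76^{2} = 5776$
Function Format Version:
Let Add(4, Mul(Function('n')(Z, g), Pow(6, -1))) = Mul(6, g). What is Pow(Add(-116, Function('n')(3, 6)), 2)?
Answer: 5776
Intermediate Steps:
Function('n')(Z, g) = Add(-24, Mul(36, g)) (Function('n')(Z, g) = Add(-24, Mul(6, Mul(6, g))) = Add(-24, Mul(36, g)))
Pow(Add(-116, Function('n')(3, 6)), 2) = Pow(Add(-116, Add(-24, Mul(36, 6))), 2) = Pow(Add(-116, Add(-24, 216)), 2) = Pow(Add(-116, 192), 2) = Pow(76, 2) = 5776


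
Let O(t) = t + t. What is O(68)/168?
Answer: 17/21 ≈ 0.80952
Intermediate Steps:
O(t) = 2*t
O(68)/168 = (2*68)/168 = 136*(1/168) = 17/21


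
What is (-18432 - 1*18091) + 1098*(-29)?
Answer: -68365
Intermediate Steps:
(-18432 - 1*18091) + 1098*(-29) = (-18432 - 18091) - 31842 = -36523 - 31842 = -68365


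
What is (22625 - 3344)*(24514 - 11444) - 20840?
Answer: 251981830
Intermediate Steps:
(22625 - 3344)*(24514 - 11444) - 20840 = 19281*13070 - 20840 = 252002670 - 20840 = 251981830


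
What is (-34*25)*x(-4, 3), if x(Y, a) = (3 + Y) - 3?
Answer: 3400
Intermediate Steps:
x(Y, a) = Y
(-34*25)*x(-4, 3) = -34*25*(-4) = -850*(-4) = 3400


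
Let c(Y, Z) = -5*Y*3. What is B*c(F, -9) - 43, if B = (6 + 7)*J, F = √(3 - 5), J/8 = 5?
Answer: -43 - 7800*I*√2 ≈ -43.0 - 11031.0*I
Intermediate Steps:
J = 40 (J = 8*5 = 40)
F = I*√2 (F = √(-2) = I*√2 ≈ 1.4142*I)
c(Y, Z) = -15*Y
B = 520 (B = (6 + 7)*40 = 13*40 = 520)
B*c(F, -9) - 43 = 520*(-15*I*√2) - 43 = -7800*I*√2 - 43 = -43 - 7800*I*√2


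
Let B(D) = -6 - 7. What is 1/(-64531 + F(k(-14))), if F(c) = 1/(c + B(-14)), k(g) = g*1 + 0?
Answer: -27/1742338 ≈ -1.5496e-5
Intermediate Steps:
B(D) = -13
k(g) = g (k(g) = g + 0 = g)
F(c) = 1/(-13 + c) (F(c) = 1/(c - 13) = 1/(-13 + c))
1/(-64531 + F(k(-14))) = 1/(-64531 + 1/(-13 - 14)) = 1/(-64531 + 1/(-27)) = 1/(-64531 - 1/27) = 1/(-1742338/27) = -27/1742338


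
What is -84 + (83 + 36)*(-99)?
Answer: -11865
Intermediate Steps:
-84 + (83 + 36)*(-99) = -84 + 119*(-99) = -84 - 11781 = -11865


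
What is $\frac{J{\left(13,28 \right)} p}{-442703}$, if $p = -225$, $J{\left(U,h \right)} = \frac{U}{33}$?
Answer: $\frac{975}{4869733} \approx 0.00020022$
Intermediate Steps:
$J{\left(U,h \right)} = \frac{U}{33}$ ($J{\left(U,h \right)} = U \frac{1}{33} = \frac{U}{33}$)
$\frac{J{\left(13,28 \right)} p}{-442703} = \frac{\frac{1}{33} \cdot 13 \left(-225\right)}{-442703} = \frac{13}{33} \left(-225\right) \left(- \frac{1}{442703}\right) = \left(- \frac{975}{11}\right) \left(- \frac{1}{442703}\right) = \frac{975}{4869733}$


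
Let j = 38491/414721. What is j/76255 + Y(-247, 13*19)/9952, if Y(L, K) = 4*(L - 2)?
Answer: -7874417148287/78681880039240 ≈ -0.10008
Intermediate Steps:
Y(L, K) = -8 + 4*L (Y(L, K) = 4*(-2 + L) = -8 + 4*L)
j = 38491/414721 (j = 38491*(1/414721) = 38491/414721 ≈ 0.092812)
j/76255 + Y(-247, 13*19)/9952 = (38491/414721)/76255 + (-8 + 4*(-247))/9952 = (38491/414721)*(1/76255) + (-8 - 988)*(1/9952) = 38491/31624549855 - 996*1/9952 = 38491/31624549855 - 249/2488 = -7874417148287/78681880039240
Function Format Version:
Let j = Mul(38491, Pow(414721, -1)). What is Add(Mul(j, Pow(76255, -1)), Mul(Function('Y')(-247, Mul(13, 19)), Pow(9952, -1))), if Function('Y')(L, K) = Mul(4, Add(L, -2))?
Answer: Rational(-7874417148287, 78681880039240) ≈ -0.10008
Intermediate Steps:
Function('Y')(L, K) = Add(-8, Mul(4, L)) (Function('Y')(L, K) = Mul(4, Add(-2, L)) = Add(-8, Mul(4, L)))
j = Rational(38491, 414721) (j = Mul(38491, Rational(1, 414721)) = Rational(38491, 414721) ≈ 0.092812)
Add(Mul(j, Pow(76255, -1)), Mul(Function('Y')(-247, Mul(13, 19)), Pow(9952, -1))) = Add(Mul(Rational(38491, 414721), Pow(76255, -1)), Mul(Add(-8, Mul(4, -247)), Pow(9952, -1))) = Add(Mul(Rational(38491, 414721), Rational(1, 76255)), Mul(Add(-8, -988), Rational(1, 9952))) = Add(Rational(38491, 31624549855), Mul(-996, Rational(1, 9952))) = Add(Rational(38491, 31624549855), Rational(-249, 2488)) = Rational(-7874417148287, 78681880039240)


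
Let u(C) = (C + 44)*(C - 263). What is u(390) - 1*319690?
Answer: -264572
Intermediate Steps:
u(C) = (-263 + C)*(44 + C) (u(C) = (44 + C)*(-263 + C) = (-263 + C)*(44 + C))
u(390) - 1*319690 = (-11572 + 390² - 219*390) - 1*319690 = (-11572 + 152100 - 85410) - 319690 = 55118 - 319690 = -264572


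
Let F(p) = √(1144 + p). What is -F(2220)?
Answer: -58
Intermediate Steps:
-F(2220) = -√(1144 + 2220) = -√3364 = -1*58 = -58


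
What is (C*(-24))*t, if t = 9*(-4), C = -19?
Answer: -16416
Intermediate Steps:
t = -36
(C*(-24))*t = -19*(-24)*(-36) = 456*(-36) = -16416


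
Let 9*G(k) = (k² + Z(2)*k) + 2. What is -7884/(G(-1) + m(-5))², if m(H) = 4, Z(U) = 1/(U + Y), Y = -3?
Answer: -159651/400 ≈ -399.13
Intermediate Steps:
Z(U) = 1/(-3 + U) (Z(U) = 1/(U - 3) = 1/(-3 + U))
G(k) = 2/9 - k/9 + k²/9 (G(k) = ((k² + k/(-3 + 2)) + 2)/9 = ((k² + k/(-1)) + 2)/9 = ((k² - k) + 2)/9 = (2 + k² - k)/9 = 2/9 - k/9 + k²/9)
-7884/(G(-1) + m(-5))² = -7884/((2/9 - ⅑*(-1) + (⅑)*(-1)²) + 4)² = -7884/((2/9 + ⅑ + (⅑)*1) + 4)² = -7884/((2/9 + ⅑ + ⅑) + 4)² = -7884/(4/9 + 4)² = -7884/((40/9)²) = -7884/1600/81 = -7884*81/1600 = -159651/400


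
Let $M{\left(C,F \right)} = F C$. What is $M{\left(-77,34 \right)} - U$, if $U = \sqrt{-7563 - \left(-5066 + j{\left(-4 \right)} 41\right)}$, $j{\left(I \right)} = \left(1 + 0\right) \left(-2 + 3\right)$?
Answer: $-2618 - 3 i \sqrt{282} \approx -2618.0 - 50.379 i$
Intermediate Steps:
$M{\left(C,F \right)} = C F$
$j{\left(I \right)} = 1$ ($j{\left(I \right)} = 1 \cdot 1 = 1$)
$U = 3 i \sqrt{282}$ ($U = \sqrt{-7563 + \left(5034 - \left(-32 + 1 \cdot 41\right)\right)} = \sqrt{-7563 + \left(5034 - \left(-32 + 41\right)\right)} = \sqrt{-7563 + \left(5034 - 9\right)} = \sqrt{-7563 + 5025} = \sqrt{-2538} = 3 i \sqrt{282} \approx 50.379 i$)
$M{\left(-77,34 \right)} - U = \left(-77\right) 34 - 3 i \sqrt{282} = -2618 - 3 i \sqrt{282}$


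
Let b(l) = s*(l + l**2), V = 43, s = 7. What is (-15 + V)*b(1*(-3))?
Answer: 1176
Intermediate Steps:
b(l) = 7*l + 7*l**2 (b(l) = 7*(l + l**2) = 7*l + 7*l**2)
(-15 + V)*b(1*(-3)) = (-15 + 43)*(7*(1*(-3))*(1 + 1*(-3))) = 28*(7*(-3)*(1 - 3)) = 28*(7*(-3)*(-2)) = 28*42 = 1176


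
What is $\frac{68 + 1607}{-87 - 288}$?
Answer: $- \frac{67}{15} \approx -4.4667$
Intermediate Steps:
$\frac{68 + 1607}{-87 - 288} = \frac{1675}{-87 - 288} = \frac{1675}{-375} = 1675 \left(- \frac{1}{375}\right) = - \frac{67}{15}$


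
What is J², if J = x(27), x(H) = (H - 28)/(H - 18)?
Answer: 1/81 ≈ 0.012346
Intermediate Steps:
x(H) = (-28 + H)/(-18 + H)
J = -⅑ (J = (-28 + 27)/(-18 + 27) = -1/9 = (⅑)*(-1) = -⅑ ≈ -0.11111)
J² = (-⅑)² = 1/81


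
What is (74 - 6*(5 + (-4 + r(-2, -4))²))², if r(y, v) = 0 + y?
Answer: 29584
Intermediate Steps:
r(y, v) = y
(74 - 6*(5 + (-4 + r(-2, -4))²))² = (74 - 6*(5 + (-4 - 2)²))² = (74 - 6*(5 + (-6)²))² = (74 - 6*(5 + 36))² = (74 - 6*41)² = (74 - 246)² = (-172)² = 29584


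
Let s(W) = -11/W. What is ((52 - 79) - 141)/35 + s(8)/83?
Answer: -15991/3320 ≈ -4.8166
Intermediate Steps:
((52 - 79) - 141)/35 + s(8)/83 = ((52 - 79) - 141)/35 - 11/8/83 = (-27 - 141)*(1/35) - 11*⅛*(1/83) = -168*1/35 - 11/8*1/83 = -24/5 - 11/664 = -15991/3320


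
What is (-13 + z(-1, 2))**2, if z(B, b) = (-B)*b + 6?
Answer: 25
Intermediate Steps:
z(B, b) = 6 - B*b (z(B, b) = -B*b + 6 = 6 - B*b)
(-13 + z(-1, 2))**2 = (-13 + (6 - 1*(-1)*2))**2 = (-13 + (6 + 2))**2 = (-13 + 8)**2 = (-5)**2 = 25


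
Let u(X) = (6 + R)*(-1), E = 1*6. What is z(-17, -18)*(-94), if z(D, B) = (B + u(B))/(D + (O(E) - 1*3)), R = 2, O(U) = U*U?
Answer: 611/4 ≈ 152.75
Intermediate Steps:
E = 6
O(U) = U**2
u(X) = -8 (u(X) = (6 + 2)*(-1) = 8*(-1) = -8)
z(D, B) = (-8 + B)/(33 + D) (z(D, B) = (B - 8)/(D + (6**2 - 1*3)) = (-8 + B)/(D + (36 - 3)) = (-8 + B)/(D + 33) = (-8 + B)/(33 + D))
z(-17, -18)*(-94) = ((-8 - 18)/(33 - 17))*(-94) = (-26/16)*(-94) = ((1/16)*(-26))*(-94) = -13/8*(-94) = 611/4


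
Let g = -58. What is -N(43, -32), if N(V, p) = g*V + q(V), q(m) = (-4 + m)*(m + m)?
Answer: -860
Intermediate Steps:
q(m) = 2*m*(-4 + m) (q(m) = (-4 + m)*(2*m) = 2*m*(-4 + m))
N(V, p) = -58*V + 2*V*(-4 + V)
-N(43, -32) = -2*43*(-33 + 43) = -2*43*10 = -1*860 = -860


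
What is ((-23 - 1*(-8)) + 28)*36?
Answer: 468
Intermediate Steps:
((-23 - 1*(-8)) + 28)*36 = ((-23 + 8) + 28)*36 = (-15 + 28)*36 = 13*36 = 468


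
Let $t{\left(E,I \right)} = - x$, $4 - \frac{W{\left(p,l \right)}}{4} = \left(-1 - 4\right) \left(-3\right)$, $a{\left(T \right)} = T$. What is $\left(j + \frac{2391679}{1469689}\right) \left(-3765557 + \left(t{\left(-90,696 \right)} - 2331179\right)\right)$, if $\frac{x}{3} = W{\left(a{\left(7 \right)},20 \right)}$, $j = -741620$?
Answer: $\frac{6644983558810254604}{1469689} \approx 4.5214 \cdot 10^{12}$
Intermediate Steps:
$W{\left(p,l \right)} = -44$ ($W{\left(p,l \right)} = 16 - 4 \left(-1 - 4\right) \left(-3\right) = 16 - 4 \left(\left(-5\right) \left(-3\right)\right) = 16 - 60 = -44$)
$x = -132$ ($x = 3 \left(-44\right) = -132$)
$t{\left(E,I \right)} = 132$ ($t{\left(E,I \right)} = \left(-1\right) \left(-132\right) = 132$)
$\left(j + \frac{2391679}{1469689}\right) \left(-3765557 + \left(t{\left(-90,696 \right)} - 2331179\right)\right) = \left(-741620 + \frac{2391679}{1469689}\right) \left(-3765557 + \left(132 - 2331179\right)\right) = \left(-741620 + 2391679 \cdot \frac{1}{1469689}\right) \left(-3765557 + \left(132 - 2331179\right)\right) = \left(-741620 + \frac{2391679}{1469689}\right) \left(-3765557 - 2331047\right) = \left(- \frac{1089948364501}{1469689}\right) \left(-6096604\right) = \frac{6644983558810254604}{1469689}$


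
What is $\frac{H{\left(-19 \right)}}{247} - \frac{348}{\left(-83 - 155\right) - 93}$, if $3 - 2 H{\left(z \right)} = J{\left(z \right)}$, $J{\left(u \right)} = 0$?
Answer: $\frac{172905}{163514} \approx 1.0574$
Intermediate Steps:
$H{\left(z \right)} = \frac{3}{2}$ ($H{\left(z \right)} = \frac{3}{2} - 0 = \frac{3}{2} + 0 = \frac{3}{2}$)
$\frac{H{\left(-19 \right)}}{247} - \frac{348}{\left(-83 - 155\right) - 93} = \frac{3}{2 \cdot 247} - \frac{348}{\left(-83 - 155\right) - 93} = \frac{3}{2} \cdot \frac{1}{247} - \frac{348}{-238 - 93} = \frac{3}{494} - \frac{348}{-331} = \frac{3}{494} - - \frac{348}{331} = \frac{3}{494} + \frac{348}{331} = \frac{172905}{163514}$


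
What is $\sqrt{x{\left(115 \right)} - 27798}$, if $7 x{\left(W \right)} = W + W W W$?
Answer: $\frac{2 \sqrt{2321207}}{7} \approx 435.3$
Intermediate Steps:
$x{\left(W \right)} = \frac{W}{7} + \frac{W^{3}}{7}$ ($x{\left(W \right)} = \frac{W + W W W}{7} = \frac{W + W^{2} W}{7} = \frac{W + W^{3}}{7} = \frac{W}{7} + \frac{W^{3}}{7}$)
$\sqrt{x{\left(115 \right)} - 27798} = \sqrt{\frac{1}{7} \cdot 115 \left(1 + 115^{2}\right) - 27798} = \sqrt{\frac{1}{7} \cdot 115 \left(1 + 13225\right) - 27798} = \sqrt{\frac{1}{7} \cdot 115 \cdot 13226 - 27798} = \sqrt{\frac{1520990}{7} - 27798} = \sqrt{\frac{1326404}{7}} = \frac{2 \sqrt{2321207}}{7}$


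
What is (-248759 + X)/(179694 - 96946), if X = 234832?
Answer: -13927/82748 ≈ -0.16831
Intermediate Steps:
(-248759 + X)/(179694 - 96946) = (-248759 + 234832)/(179694 - 96946) = -13927/82748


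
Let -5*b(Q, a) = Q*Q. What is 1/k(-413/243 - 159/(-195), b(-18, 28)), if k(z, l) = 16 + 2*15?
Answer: 1/46 ≈ 0.021739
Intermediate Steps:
b(Q, a) = -Q**2/5 (b(Q, a) = -Q*Q/5 = -Q**2/5)
k(z, l) = 46 (k(z, l) = 16 + 30 = 46)
1/k(-413/243 - 159/(-195), b(-18, 28)) = 1/46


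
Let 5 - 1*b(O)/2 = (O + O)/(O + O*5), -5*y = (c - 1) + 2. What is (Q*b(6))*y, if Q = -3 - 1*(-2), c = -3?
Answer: -56/15 ≈ -3.7333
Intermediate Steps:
Q = -1 (Q = -3 + 2 = -1)
y = ⅖ (y = -((-3 - 1) + 2)/5 = -(-4 + 2)/5 = -⅕*(-2) = ⅖ ≈ 0.40000)
b(O) = 28/3 (b(O) = 10 - 2*(O + O)/(O + O*5) = 10 - 2*2*O/(O + 5*O) = 10 - 2*2*O/(6*O) = 10 - 2*2*O*1/(6*O) = 10 - 2*⅓ = 10 - ⅔ = 28/3)
(Q*b(6))*y = -1*28/3*(⅖) = -28/3*⅖ = -56/15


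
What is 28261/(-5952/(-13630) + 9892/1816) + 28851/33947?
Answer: 2968844675345419/617991522253 ≈ 4804.0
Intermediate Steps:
28261/(-5952/(-13630) + 9892/1816) + 28851/33947 = 28261/(-5952*(-1/13630) + 9892*(1/1816)) + 28851*(1/33947) = 28261/(2976/6815 + 2473/454) + 28851/33947 = 28261/(18204599/3094010) + 28851/33947 = 28261*(3094010/18204599) + 28851/33947 = 87439816610/18204599 + 28851/33947 = 2968844675345419/617991522253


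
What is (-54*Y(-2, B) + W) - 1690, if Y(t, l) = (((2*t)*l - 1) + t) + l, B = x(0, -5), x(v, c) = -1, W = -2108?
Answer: -3798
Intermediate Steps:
B = -1
Y(t, l) = -1 + l + t + 2*l*t (Y(t, l) = ((2*l*t - 1) + t) + l = ((-1 + 2*l*t) + t) + l = (-1 + t + 2*l*t) + l = -1 + l + t + 2*l*t)
(-54*Y(-2, B) + W) - 1690 = (-54*(-1 - 1 - 2 + 2*(-1)*(-2)) - 2108) - 1690 = (-54*(-1 - 1 - 2 + 4) - 2108) - 1690 = (-54*0 - 2108) - 1690 = (0 - 2108) - 1690 = -2108 - 1690 = -3798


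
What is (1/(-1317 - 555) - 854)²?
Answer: 2555806518721/3504384 ≈ 7.2932e+5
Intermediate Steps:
(1/(-1317 - 555) - 854)² = (1/(-1872) - 854)² = (-1/1872 - 854)² = (-1598689/1872)² = 2555806518721/3504384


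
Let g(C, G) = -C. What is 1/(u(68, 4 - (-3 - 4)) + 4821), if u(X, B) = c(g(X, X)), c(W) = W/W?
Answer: 1/4822 ≈ 0.00020738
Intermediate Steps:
c(W) = 1
u(X, B) = 1
1/(u(68, 4 - (-3 - 4)) + 4821) = 1/(1 + 4821) = 1/4822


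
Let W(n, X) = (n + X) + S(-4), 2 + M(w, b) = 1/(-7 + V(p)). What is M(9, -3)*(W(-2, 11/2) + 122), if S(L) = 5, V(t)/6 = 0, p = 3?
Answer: -3915/14 ≈ -279.64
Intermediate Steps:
V(t) = 0 (V(t) = 6*0 = 0)
M(w, b) = -15/7 (M(w, b) = -2 + 1/(-7 + 0) = -2 + 1/(-7) = -2 - ⅐ = -15/7)
W(n, X) = 5 + X + n (W(n, X) = (n + X) + 5 = (X + n) + 5 = 5 + X + n)
M(9, -3)*(W(-2, 11/2) + 122) = -15*((5 + 11/2 - 2) + 122)/7 = -15*(17/2 + 122)/7 = -15/7*261/2 = -3915/14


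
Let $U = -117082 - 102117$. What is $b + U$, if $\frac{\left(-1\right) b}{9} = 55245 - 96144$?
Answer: $148892$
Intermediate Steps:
$b = 368091$ ($b = - 9 \left(55245 - 96144\right) = \left(-9\right) \left(-40899\right) = 368091$)
$U = -219199$
$b + U = 368091 - 219199 = 148892$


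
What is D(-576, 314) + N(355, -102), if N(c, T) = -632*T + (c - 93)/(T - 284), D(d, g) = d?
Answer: 12330253/193 ≈ 63887.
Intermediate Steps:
N(c, T) = -632*T + (-93 + c)/(-284 + T)
D(-576, 314) + N(355, -102) = -576 + (-93 + 355 - 632*(-102)² + 179488*(-102))/(-284 - 102) = -576 + (-93 + 355 - 632*10404 - 18307776)/(-386) = -576 - (-93 + 355 - 6575328 - 18307776)/386 = -576 - 1/386*(-24882842) = -576 + 12441421/193 = 12330253/193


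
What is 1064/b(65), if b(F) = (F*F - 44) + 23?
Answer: 266/1051 ≈ 0.25309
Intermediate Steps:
b(F) = -21 + F**2 (b(F) = (F**2 - 44) + 23 = (-44 + F**2) + 23 = -21 + F**2)
1064/b(65) = 1064/(-21 + 65**2) = 1064/(-21 + 4225) = 1064/4204 = 1064*(1/4204) = 266/1051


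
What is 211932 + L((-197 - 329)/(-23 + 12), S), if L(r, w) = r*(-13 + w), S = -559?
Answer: 184580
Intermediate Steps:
211932 + L((-197 - 329)/(-23 + 12), S) = 211932 + ((-197 - 329)/(-23 + 12))*(-13 - 559) = 211932 - 526/(-11)*(-572) = 211932 - 526*(-1/11)*(-572) = 211932 + (526/11)*(-572) = 211932 - 27352 = 184580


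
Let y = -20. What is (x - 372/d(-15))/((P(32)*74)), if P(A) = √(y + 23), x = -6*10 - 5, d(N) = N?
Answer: -67*√3/370 ≈ -0.31364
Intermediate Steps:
x = -65 (x = -60 - 5 = -65)
P(A) = √3 (P(A) = √(-20 + 23) = √3)
(x - 372/d(-15))/((P(32)*74)) = (-65 - 372/(-15))/((√3*74)) = (-65 - 372*(-1/15))/((74*√3)) = (-65 + 124/5)*(√3/222) = -67*√3/370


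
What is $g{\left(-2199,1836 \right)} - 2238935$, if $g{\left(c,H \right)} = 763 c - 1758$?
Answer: $-3918530$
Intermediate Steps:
$g{\left(c,H \right)} = -1758 + 763 c$
$g{\left(-2199,1836 \right)} - 2238935 = \left(-1758 + 763 \left(-2199\right)\right) - 2238935 = \left(-1758 - 1677837\right) - 2238935 = -1679595 - 2238935 = -3918530$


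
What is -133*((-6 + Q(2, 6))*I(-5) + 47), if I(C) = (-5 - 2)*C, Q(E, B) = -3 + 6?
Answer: 7714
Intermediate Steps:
Q(E, B) = 3
I(C) = -7*C
-133*((-6 + Q(2, 6))*I(-5) + 47) = -133*((-6 + 3)*(-7*(-5)) + 47) = -133*(-3*35 + 47) = -133*(-105 + 47) = -133*(-58) = 7714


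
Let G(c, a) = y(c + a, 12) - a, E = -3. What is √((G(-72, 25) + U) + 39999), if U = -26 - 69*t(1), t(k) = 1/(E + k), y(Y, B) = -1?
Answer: √159926/2 ≈ 199.95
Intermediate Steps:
t(k) = 1/(-3 + k)
G(c, a) = -1 - a
U = 17/2 (U = -26 - 69/(-3 + 1) = -26 - 69/(-2) = -26 - 69*(-½) = -26 + 69/2 = 17/2 ≈ 8.5000)
√((G(-72, 25) + U) + 39999) = √(((-1 - 1*25) + 17/2) + 39999) = √(((-1 - 25) + 17/2) + 39999) = √((-26 + 17/2) + 39999) = √(-35/2 + 39999) = √(79963/2) = √159926/2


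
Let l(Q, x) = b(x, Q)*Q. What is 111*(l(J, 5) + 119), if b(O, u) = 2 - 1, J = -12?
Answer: 11877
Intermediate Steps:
b(O, u) = 1
l(Q, x) = Q (l(Q, x) = 1*Q = Q)
111*(l(J, 5) + 119) = 111*(-12 + 119) = 111*107 = 11877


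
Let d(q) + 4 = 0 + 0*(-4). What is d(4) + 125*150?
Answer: 18746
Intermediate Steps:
d(q) = -4 (d(q) = -4 + (0 + 0*(-4)) = -4 + (0 + 0) = -4 + 0 = -4)
d(4) + 125*150 = -4 + 125*150 = -4 + 18750 = 18746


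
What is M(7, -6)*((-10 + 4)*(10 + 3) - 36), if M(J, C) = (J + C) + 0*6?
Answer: -114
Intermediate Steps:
M(J, C) = C + J (M(J, C) = (C + J) + 0 = C + J)
M(7, -6)*((-10 + 4)*(10 + 3) - 36) = (-6 + 7)*((-10 + 4)*(10 + 3) - 36) = 1*(-6*13 - 36) = 1*(-78 - 36) = 1*(-114) = -114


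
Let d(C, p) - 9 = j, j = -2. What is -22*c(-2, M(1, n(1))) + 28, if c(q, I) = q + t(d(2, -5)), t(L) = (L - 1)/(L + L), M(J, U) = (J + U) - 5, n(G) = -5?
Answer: 438/7 ≈ 62.571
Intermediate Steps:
d(C, p) = 7 (d(C, p) = 9 - 2 = 7)
M(J, U) = -5 + J + U
t(L) = (-1 + L)/(2*L) (t(L) = (-1 + L)/((2*L)) = (-1 + L)*(1/(2*L)) = (-1 + L)/(2*L))
c(q, I) = 3/7 + q (c(q, I) = q + (1/2)*(-1 + 7)/7 = q + (1/2)*(1/7)*6 = q + 3/7 = 3/7 + q)
-22*c(-2, M(1, n(1))) + 28 = -22*(3/7 - 2) + 28 = -22*(-11/7) + 28 = 242/7 + 28 = 438/7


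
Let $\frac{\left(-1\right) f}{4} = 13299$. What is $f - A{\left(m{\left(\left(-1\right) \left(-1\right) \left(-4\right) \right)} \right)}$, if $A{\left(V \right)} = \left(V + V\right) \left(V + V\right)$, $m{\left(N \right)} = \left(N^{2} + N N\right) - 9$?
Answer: $-55312$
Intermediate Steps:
$f = -53196$ ($f = \left(-4\right) 13299 = -53196$)
$m{\left(N \right)} = -9 + 2 N^{2}$ ($m{\left(N \right)} = \left(N^{2} + N^{2}\right) - 9 = 2 N^{2} - 9 = -9 + 2 N^{2}$)
$A{\left(V \right)} = 4 V^{2}$ ($A{\left(V \right)} = 2 V 2 V = 4 V^{2}$)
$f - A{\left(m{\left(\left(-1\right) \left(-1\right) \left(-4\right) \right)} \right)} = -53196 - 4 \left(-9 + 2 \left(\left(-1\right) \left(-1\right) \left(-4\right)\right)^{2}\right)^{2} = -53196 - 4 \left(-9 + 2 \left(1 \left(-4\right)\right)^{2}\right)^{2} = -53196 - 4 \left(-9 + 2 \left(-4\right)^{2}\right)^{2} = -53196 - 4 \left(-9 + 2 \cdot 16\right)^{2} = -53196 - 4 \left(-9 + 32\right)^{2} = -53196 - 4 \cdot 23^{2} = -53196 - 4 \cdot 529 = -53196 - 2116 = -55312$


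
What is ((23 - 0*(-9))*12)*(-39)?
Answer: -10764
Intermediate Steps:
((23 - 0*(-9))*12)*(-39) = ((23 - 1*0)*12)*(-39) = ((23 + 0)*12)*(-39) = (23*12)*(-39) = 276*(-39) = -10764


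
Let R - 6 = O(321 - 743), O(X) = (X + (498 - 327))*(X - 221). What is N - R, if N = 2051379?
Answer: 1889980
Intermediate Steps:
O(X) = (-221 + X)*(171 + X) (O(X) = (X + 171)*(-221 + X) = (171 + X)*(-221 + X) = (-221 + X)*(171 + X))
R = 161399 (R = 6 + (-37791 + (321 - 743)**2 - 50*(321 - 743)) = 6 + (-37791 + (-422)**2 - 50*(-422)) = 6 + (-37791 + 178084 + 21100) = 6 + 161393 = 161399)
N - R = 2051379 - 1*161399 = 2051379 - 161399 = 1889980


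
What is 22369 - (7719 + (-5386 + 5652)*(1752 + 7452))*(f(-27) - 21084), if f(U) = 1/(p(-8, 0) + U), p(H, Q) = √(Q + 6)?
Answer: 12479476377628/241 + 818661*√6/241 ≈ 5.1782e+10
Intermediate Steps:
p(H, Q) = √(6 + Q)
f(U) = 1/(U + √6) (f(U) = 1/(√(6 + 0) + U) = 1/(√6 + U) = 1/(U + √6))
22369 - (7719 + (-5386 + 5652)*(1752 + 7452))*(f(-27) - 21084) = 22369 - (7719 + (-5386 + 5652)*(1752 + 7452))*(1/(-27 + √6) - 21084) = 22369 - (7719 + 266*9204)*(-21084 + 1/(-27 + √6)) = 22369 - (7719 + 2448264)*(-21084 + 1/(-27 + √6)) = 22369 - 2455983*(-21084 + 1/(-27 + √6)) = 22369 - (-51781945572 + 2455983/(-27 + √6)) = 22369 + (51781945572 - 2455983/(-27 + √6)) = 51781967941 - 2455983/(-27 + √6)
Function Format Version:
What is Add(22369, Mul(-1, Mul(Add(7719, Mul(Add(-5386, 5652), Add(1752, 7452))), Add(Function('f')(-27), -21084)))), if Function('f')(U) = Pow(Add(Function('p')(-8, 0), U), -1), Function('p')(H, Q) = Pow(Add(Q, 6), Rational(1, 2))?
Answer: Add(Rational(12479476377628, 241), Mul(Rational(818661, 241), Pow(6, Rational(1, 2)))) ≈ 5.1782e+10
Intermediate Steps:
Function('p')(H, Q) = Pow(Add(6, Q), Rational(1, 2))
Function('f')(U) = Pow(Add(U, Pow(6, Rational(1, 2))), -1) (Function('f')(U) = Pow(Add(Pow(Add(6, 0), Rational(1, 2)), U), -1) = Pow(Add(Pow(6, Rational(1, 2)), U), -1) = Pow(Add(U, Pow(6, Rational(1, 2))), -1))
Add(22369, Mul(-1, Mul(Add(7719, Mul(Add(-5386, 5652), Add(1752, 7452))), Add(Function('f')(-27), -21084)))) = Add(22369, Mul(-1, Mul(Add(7719, Mul(Add(-5386, 5652), Add(1752, 7452))), Add(Pow(Add(-27, Pow(6, Rational(1, 2))), -1), -21084)))) = Add(22369, Mul(-1, Mul(Add(7719, Mul(266, 9204)), Add(-21084, Pow(Add(-27, Pow(6, Rational(1, 2))), -1))))) = Add(22369, Mul(-1, Mul(Add(7719, 2448264), Add(-21084, Pow(Add(-27, Pow(6, Rational(1, 2))), -1))))) = Add(22369, Mul(-1, Mul(2455983, Add(-21084, Pow(Add(-27, Pow(6, Rational(1, 2))), -1))))) = Add(22369, Mul(-1, Add(-51781945572, Mul(2455983, Pow(Add(-27, Pow(6, Rational(1, 2))), -1))))) = Add(22369, Add(51781945572, Mul(-2455983, Pow(Add(-27, Pow(6, Rational(1, 2))), -1)))) = Add(51781967941, Mul(-2455983, Pow(Add(-27, Pow(6, Rational(1, 2))), -1)))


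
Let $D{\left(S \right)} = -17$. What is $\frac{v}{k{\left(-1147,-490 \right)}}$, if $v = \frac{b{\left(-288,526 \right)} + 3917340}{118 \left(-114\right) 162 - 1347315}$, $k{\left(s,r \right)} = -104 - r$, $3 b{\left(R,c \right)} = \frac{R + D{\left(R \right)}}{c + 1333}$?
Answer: $- \frac{21847004875}{7591658089158} \approx -0.0028778$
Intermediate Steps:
$b{\left(R,c \right)} = \frac{-17 + R}{3 \left(1333 + c\right)}$ ($b{\left(R,c \right)} = \frac{\left(R - 17\right) \frac{1}{c + 1333}}{3} = \frac{\left(-17 + R\right) \frac{1}{1333 + c}}{3} = \frac{\frac{1}{1333 + c} \left(-17 + R\right)}{3} = \frac{-17 + R}{3 \left(1333 + c\right)}$)
$v = - \frac{21847004875}{19667508003}$ ($v = \frac{\frac{-17 - 288}{3 \left(1333 + 526\right)} + 3917340}{118 \left(-114\right) 162 - 1347315} = \frac{\frac{1}{3} \cdot \frac{1}{1859} \left(-305\right) + 3917340}{\left(-13452\right) 162 - 1347315} = \frac{\frac{1}{3} \cdot \frac{1}{1859} \left(-305\right) + 3917340}{-2179224 - 1347315} = \frac{- \frac{305}{5577} + 3917340}{-3526539} = \frac{21847004875}{5577} \left(- \frac{1}{3526539}\right) = - \frac{21847004875}{19667508003} \approx -1.1108$)
$\frac{v}{k{\left(-1147,-490 \right)}} = - \frac{21847004875}{19667508003 \left(-104 - -490\right)} = - \frac{21847004875}{19667508003 \left(-104 + 490\right)} = - \frac{21847004875}{19667508003 \cdot 386} = \left(- \frac{21847004875}{19667508003}\right) \frac{1}{386} = - \frac{21847004875}{7591658089158}$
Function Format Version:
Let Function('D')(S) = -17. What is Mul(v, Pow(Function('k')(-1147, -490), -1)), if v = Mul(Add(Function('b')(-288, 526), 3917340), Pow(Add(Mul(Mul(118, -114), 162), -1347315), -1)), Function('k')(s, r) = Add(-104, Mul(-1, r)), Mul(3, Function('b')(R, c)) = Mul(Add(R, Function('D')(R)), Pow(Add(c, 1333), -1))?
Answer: Rational(-21847004875, 7591658089158) ≈ -0.0028778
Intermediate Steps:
Function('b')(R, c) = Mul(Rational(1, 3), Pow(Add(1333, c), -1), Add(-17, R)) (Function('b')(R, c) = Mul(Rational(1, 3), Mul(Add(R, -17), Pow(Add(c, 1333), -1))) = Mul(Rational(1, 3), Mul(Add(-17, R), Pow(Add(1333, c), -1))) = Mul(Rational(1, 3), Mul(Pow(Add(1333, c), -1), Add(-17, R))) = Mul(Rational(1, 3), Pow(Add(1333, c), -1), Add(-17, R)))
v = Rational(-21847004875, 19667508003) (v = Mul(Add(Mul(Rational(1, 3), Pow(Add(1333, 526), -1), Add(-17, -288)), 3917340), Pow(Add(Mul(Mul(118, -114), 162), -1347315), -1)) = Mul(Add(Mul(Rational(1, 3), Pow(1859, -1), -305), 3917340), Pow(Add(Mul(-13452, 162), -1347315), -1)) = Mul(Add(Mul(Rational(1, 3), Rational(1, 1859), -305), 3917340), Pow(Add(-2179224, -1347315), -1)) = Mul(Add(Rational(-305, 5577), 3917340), Pow(-3526539, -1)) = Mul(Rational(21847004875, 5577), Rational(-1, 3526539)) = Rational(-21847004875, 19667508003) ≈ -1.1108)
Mul(v, Pow(Function('k')(-1147, -490), -1)) = Mul(Rational(-21847004875, 19667508003), Pow(Add(-104, Mul(-1, -490)), -1)) = Mul(Rational(-21847004875, 19667508003), Pow(Add(-104, 490), -1)) = Mul(Rational(-21847004875, 19667508003), Pow(386, -1)) = Mul(Rational(-21847004875, 19667508003), Rational(1, 386)) = Rational(-21847004875, 7591658089158)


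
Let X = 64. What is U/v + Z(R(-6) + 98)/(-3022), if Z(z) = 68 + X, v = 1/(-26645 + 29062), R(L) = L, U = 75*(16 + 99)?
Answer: 31499250309/1511 ≈ 2.0847e+7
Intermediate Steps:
U = 8625 (U = 75*115 = 8625)
v = 1/2417 ≈ 0.00041374
Z(z) = 132 (Z(z) = 68 + 64 = 132)
U/v + Z(R(-6) + 98)/(-3022) = 8625/(1/2417) + 132/(-3022) = 8625*2417 + 132*(-1/3022) = 20846625 - 66/1511 = 31499250309/1511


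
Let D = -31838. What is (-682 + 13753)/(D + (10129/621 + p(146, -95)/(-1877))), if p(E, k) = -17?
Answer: -15235779807/37091891356 ≈ -0.41076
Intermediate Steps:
(-682 + 13753)/(D + (10129/621 + p(146, -95)/(-1877))) = (-682 + 13753)/(-31838 + (10129/621 - 17/(-1877))) = 13071/(-31838 + (10129*(1/621) - 17*(-1/1877))) = 13071/(-31838 + (10129/621 + 17/1877)) = 13071/(-31838 + 19022690/1165617) = 13071/(-37091891356/1165617) = 13071*(-1165617/37091891356) = -15235779807/37091891356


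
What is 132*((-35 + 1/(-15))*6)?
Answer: -138864/5 ≈ -27773.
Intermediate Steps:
132*((-35 + 1/(-15))*6) = 132*((-35 - 1/15)*6) = 132*(-526/15*6) = 132*(-1052/5) = -138864/5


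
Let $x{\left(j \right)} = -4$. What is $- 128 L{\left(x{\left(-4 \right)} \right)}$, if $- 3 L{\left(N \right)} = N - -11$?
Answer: $\frac{896}{3} \approx 298.67$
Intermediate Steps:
$L{\left(N \right)} = - \frac{11}{3} - \frac{N}{3}$ ($L{\left(N \right)} = - \frac{N - -11}{3} = - \frac{N + 11}{3} = - \frac{11 + N}{3} = - \frac{11}{3} - \frac{N}{3}$)
$- 128 L{\left(x{\left(-4 \right)} \right)} = - 128 \left(- \frac{11}{3} - - \frac{4}{3}\right) = - 128 \left(- \frac{11}{3} + \frac{4}{3}\right) = \left(-128\right) \left(- \frac{7}{3}\right) = \frac{896}{3}$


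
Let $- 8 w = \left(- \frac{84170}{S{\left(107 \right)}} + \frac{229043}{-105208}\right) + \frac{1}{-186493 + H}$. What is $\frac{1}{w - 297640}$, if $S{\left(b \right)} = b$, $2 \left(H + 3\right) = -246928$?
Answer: $- \frac{1744649534880}{519105462377022649} \approx -3.3609 \cdot 10^{-6}$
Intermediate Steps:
$H = -123467$ ($H = -3 + \frac{1}{2} \left(-246928\right) = -3 - 123464 = -123467$)
$w = \frac{172025184660551}{1744649534880}$ ($w = - \frac{\left(- \frac{84170}{107} + \frac{229043}{-105208}\right) + \frac{1}{-186493 - 123467}}{8} = - \frac{\left(\left(-84170\right) \frac{1}{107} + 229043 \left(- \frac{1}{105208}\right)\right) + \frac{1}{-309960}}{8} = - \frac{\left(- \frac{84170}{107} - \frac{229043}{105208}\right) - \frac{1}{309960}}{8} = - \frac{- \frac{8879864961}{11257256} - \frac{1}{309960}}{8} = \left(- \frac{1}{8}\right) \left(- \frac{172025184660551}{218081191860}\right) = \frac{172025184660551}{1744649534880} \approx 98.602$)
$\frac{1}{w - 297640} = \frac{1}{\frac{172025184660551}{1744649534880} - 297640} = \frac{1}{- \frac{519105462377022649}{1744649534880}} = - \frac{1744649534880}{519105462377022649}$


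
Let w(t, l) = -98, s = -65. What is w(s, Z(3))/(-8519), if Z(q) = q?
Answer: 14/1217 ≈ 0.011504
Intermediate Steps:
w(s, Z(3))/(-8519) = -98/(-8519) = -98*(-1/8519) = 14/1217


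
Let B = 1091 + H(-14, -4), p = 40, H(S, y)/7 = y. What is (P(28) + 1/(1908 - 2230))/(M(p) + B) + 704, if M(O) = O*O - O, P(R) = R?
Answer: 594611639/844606 ≈ 704.01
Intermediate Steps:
H(S, y) = 7*y
M(O) = O**2 - O
B = 1063 (B = 1091 + 7*(-4) = 1091 - 28 = 1063)
(P(28) + 1/(1908 - 2230))/(M(p) + B) + 704 = (28 + 1/(1908 - 2230))/(40*(-1 + 40) + 1063) + 704 = (28 + 1/(-322))/(40*39 + 1063) + 704 = (28 - 1/322)/(1560 + 1063) + 704 = (9015/322)/2623 + 704 = (9015/322)*(1/2623) + 704 = 9015/844606 + 704 = 594611639/844606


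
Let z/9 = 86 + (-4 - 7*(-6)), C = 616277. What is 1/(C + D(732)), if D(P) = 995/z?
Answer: 1116/687766127 ≈ 1.6226e-6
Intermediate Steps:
z = 1116 (z = 9*(86 + (-4 - 7*(-6))) = 9*(86 + (-4 + 42)) = 9*(86 + 38) = 9*124 = 1116)
D(P) = 995/1116
1/(C + D(732)) = 1/(616277 + 995/1116) = 1/(687766127/1116) = 1116/687766127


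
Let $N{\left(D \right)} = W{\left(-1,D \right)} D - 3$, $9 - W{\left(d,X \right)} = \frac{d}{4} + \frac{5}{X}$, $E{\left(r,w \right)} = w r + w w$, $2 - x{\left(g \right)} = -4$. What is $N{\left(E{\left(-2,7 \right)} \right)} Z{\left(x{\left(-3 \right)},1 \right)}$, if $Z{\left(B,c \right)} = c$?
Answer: $\frac{1263}{4} \approx 315.75$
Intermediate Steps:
$x{\left(g \right)} = 6$ ($x{\left(g \right)} = 2 - -4 = 2 + 4 = 6$)
$E{\left(r,w \right)} = w^{2} + r w$ ($E{\left(r,w \right)} = r w + w^{2} = w^{2} + r w$)
$W{\left(d,X \right)} = 9 - \frac{5}{X} - \frac{d}{4}$ ($W{\left(d,X \right)} = 9 - \left(\frac{d}{4} + \frac{5}{X}\right) = 9 - \left(\frac{5}{X} + \frac{d}{4}\right) = 9 - \frac{5}{X} - \frac{d}{4}$)
$N{\left(D \right)} = -3 + D \left(\frac{37}{4} - \frac{5}{D}\right)$ ($N{\left(D \right)} = \left(9 - \frac{5}{D} - - \frac{1}{4}\right) D - 3 = \left(9 - \frac{5}{D} + \frac{1}{4}\right) D - 3 = \left(\frac{37}{4} - \frac{5}{D}\right) D - 3 = D \left(\frac{37}{4} - \frac{5}{D}\right) - 3 = -3 + D \left(\frac{37}{4} - \frac{5}{D}\right)$)
$N{\left(E{\left(-2,7 \right)} \right)} Z{\left(x{\left(-3 \right)},1 \right)} = \left(-8 + \frac{37 \cdot 7 \left(-2 + 7\right)}{4}\right) 1 = \left(-8 + \frac{37 \cdot 7 \cdot 5}{4}\right) 1 = \left(-8 + \frac{37}{4} \cdot 35\right) 1 = \left(-8 + \frac{1295}{4}\right) 1 = \frac{1263}{4} \cdot 1 = \frac{1263}{4}$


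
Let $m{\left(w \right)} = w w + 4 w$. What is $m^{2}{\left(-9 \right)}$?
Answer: $2025$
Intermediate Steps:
$m{\left(w \right)} = w^{2} + 4 w$
$m^{2}{\left(-9 \right)} = \left(- 9 \left(4 - 9\right)\right)^{2} = \left(\left(-9\right) \left(-5\right)\right)^{2} = 45^{2} = 2025$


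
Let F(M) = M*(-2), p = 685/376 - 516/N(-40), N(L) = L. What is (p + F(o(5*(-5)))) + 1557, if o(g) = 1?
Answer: 2951077/1880 ≈ 1569.7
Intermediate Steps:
p = 27677/1880 (p = 685/376 - 516/(-40) = 685*(1/376) - 516*(-1/40) = 685/376 + 129/10 = 27677/1880 ≈ 14.722)
F(M) = -2*M
(p + F(o(5*(-5)))) + 1557 = (27677/1880 - 2*1) + 1557 = (27677/1880 - 2) + 1557 = 23917/1880 + 1557 = 2951077/1880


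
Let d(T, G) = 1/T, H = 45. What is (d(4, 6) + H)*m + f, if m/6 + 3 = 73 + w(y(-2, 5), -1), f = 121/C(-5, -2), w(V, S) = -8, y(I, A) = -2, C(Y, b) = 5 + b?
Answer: 50620/3 ≈ 16873.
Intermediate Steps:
f = 121/3 (f = 121/(5 - 2) = 121/3 ≈ 40.333)
m = 372 (m = -18 + 6*(73 - 8) = -18 + 6*65 = -18 + 390 = 372)
(d(4, 6) + H)*m + f = (1/4 + 45)*372 + 121/3 = (¼ + 45)*372 + 121/3 = (181/4)*372 + 121/3 = 16833 + 121/3 = 50620/3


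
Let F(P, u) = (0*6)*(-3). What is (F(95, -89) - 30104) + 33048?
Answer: 2944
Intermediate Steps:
F(P, u) = 0 (F(P, u) = 0*(-3) = 0)
(F(95, -89) - 30104) + 33048 = (0 - 30104) + 33048 = -30104 + 33048 = 2944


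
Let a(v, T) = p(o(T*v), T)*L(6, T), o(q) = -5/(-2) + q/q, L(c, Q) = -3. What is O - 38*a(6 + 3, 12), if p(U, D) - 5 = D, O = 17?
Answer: 1955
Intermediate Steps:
o(q) = 7/2 (o(q) = -5*(-1/2) + 1 = 5/2 + 1 = 7/2)
p(U, D) = 5 + D
a(v, T) = -15 - 3*T (a(v, T) = (5 + T)*(-3) = -15 - 3*T)
O - 38*a(6 + 3, 12) = 17 - 38*(-15 - 3*12) = 17 - 38*(-15 - 36) = 17 - 38*(-51) = 17 + 1938 = 1955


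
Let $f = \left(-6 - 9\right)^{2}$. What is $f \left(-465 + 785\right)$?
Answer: $72000$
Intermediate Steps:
$f = 225$ ($f = \left(-15\right)^{2} = 225$)
$f \left(-465 + 785\right) = 225 \left(-465 + 785\right) = 225 \cdot 320 = 72000$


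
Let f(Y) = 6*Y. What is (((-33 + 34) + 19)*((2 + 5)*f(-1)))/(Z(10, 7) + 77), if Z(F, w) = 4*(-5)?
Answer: -280/19 ≈ -14.737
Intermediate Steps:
Z(F, w) = -20
(((-33 + 34) + 19)*((2 + 5)*f(-1)))/(Z(10, 7) + 77) = (((-33 + 34) + 19)*((2 + 5)*(6*(-1))))/(-20 + 77) = ((1 + 19)*(7*(-6)))/57 = (20*(-42))*(1/57) = -840*1/57 = -280/19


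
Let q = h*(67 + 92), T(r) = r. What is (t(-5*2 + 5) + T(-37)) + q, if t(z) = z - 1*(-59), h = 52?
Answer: 8285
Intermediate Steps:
t(z) = 59 + z (t(z) = z + 59 = 59 + z)
q = 8268 (q = 52*(67 + 92) = 52*159 = 8268)
(t(-5*2 + 5) + T(-37)) + q = ((59 + (-5*2 + 5)) - 37) + 8268 = ((59 + (-10 + 5)) - 37) + 8268 = ((59 - 5) - 37) + 8268 = (54 - 37) + 8268 = 17 + 8268 = 8285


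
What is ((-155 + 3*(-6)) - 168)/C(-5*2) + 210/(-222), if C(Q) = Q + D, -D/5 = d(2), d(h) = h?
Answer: 11917/740 ≈ 16.104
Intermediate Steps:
D = -10 (D = -5*2 = -10)
C(Q) = -10 + Q (C(Q) = Q - 10 = -10 + Q)
((-155 + 3*(-6)) - 168)/C(-5*2) + 210/(-222) = ((-155 + 3*(-6)) - 168)/(-10 - 5*2) + 210/(-222) = ((-155 - 18) - 168)/(-10 - 10) + 210*(-1/222) = (-173 - 168)/(-20) - 35/37 = -341*(-1/20) - 35/37 = 341/20 - 35/37 = 11917/740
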